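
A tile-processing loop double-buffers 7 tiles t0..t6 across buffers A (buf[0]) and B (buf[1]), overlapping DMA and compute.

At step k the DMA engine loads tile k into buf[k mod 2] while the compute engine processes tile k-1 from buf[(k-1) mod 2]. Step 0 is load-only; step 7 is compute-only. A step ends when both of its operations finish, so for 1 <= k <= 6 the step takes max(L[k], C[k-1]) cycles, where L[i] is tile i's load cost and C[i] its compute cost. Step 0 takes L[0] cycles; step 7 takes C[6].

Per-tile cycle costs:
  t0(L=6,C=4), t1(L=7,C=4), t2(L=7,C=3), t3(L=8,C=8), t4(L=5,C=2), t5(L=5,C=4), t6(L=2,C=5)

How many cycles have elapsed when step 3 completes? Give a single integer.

  0. 6=6c; end=6; A:t0 B:-
  1. max(7,4)=7c; end=13; A:t0 B:t1
  2. max(7,4)=7c; end=20; A:t2 B:t1
  3. max(8,3)=8c; end=28; A:t2 B:t3
  4. max(5,8)=8c; end=36; A:t4 B:t3
  5. max(5,2)=5c; end=41; A:t4 B:t5
  6. max(2,4)=4c; end=45; A:t6 B:t5
  7. 5=5c; end=50; A:t6 B:t5

end_cycle[3] = 28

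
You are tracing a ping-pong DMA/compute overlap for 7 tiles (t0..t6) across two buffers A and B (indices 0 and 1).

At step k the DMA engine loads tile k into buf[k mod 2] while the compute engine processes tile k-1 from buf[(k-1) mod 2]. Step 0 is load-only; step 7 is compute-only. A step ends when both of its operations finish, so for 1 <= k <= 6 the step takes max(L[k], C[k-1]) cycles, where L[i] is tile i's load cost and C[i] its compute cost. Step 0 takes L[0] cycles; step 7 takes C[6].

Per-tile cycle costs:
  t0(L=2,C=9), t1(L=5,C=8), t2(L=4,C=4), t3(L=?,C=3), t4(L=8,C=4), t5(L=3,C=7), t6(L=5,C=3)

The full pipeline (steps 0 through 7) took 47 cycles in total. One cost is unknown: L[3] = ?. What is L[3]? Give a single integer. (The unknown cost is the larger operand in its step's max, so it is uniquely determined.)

step 0: dur = L[0]=2 = 2
step 1: dur = max(L[1]=5, C[0]=9) = 9
step 2: dur = max(L[2]=4, C[1]=8) = 8
step 3: dur = max(L[3]=?, C[2]=4) = L[3]  (unknown; binding)
step 4: dur = max(L[4]=8, C[3]=3) = 8
step 5: dur = max(L[5]=3, C[4]=4) = 4
step 6: dur = max(L[6]=5, C[5]=7) = 7
step 7: dur = C[6]=3 = 3
sum of known step durations = 41
dur[3] = total - known = 47 - 41 = 6
L[3] is the binding max in step 3, so L[3] = dur[3] = 6

L[3] = 6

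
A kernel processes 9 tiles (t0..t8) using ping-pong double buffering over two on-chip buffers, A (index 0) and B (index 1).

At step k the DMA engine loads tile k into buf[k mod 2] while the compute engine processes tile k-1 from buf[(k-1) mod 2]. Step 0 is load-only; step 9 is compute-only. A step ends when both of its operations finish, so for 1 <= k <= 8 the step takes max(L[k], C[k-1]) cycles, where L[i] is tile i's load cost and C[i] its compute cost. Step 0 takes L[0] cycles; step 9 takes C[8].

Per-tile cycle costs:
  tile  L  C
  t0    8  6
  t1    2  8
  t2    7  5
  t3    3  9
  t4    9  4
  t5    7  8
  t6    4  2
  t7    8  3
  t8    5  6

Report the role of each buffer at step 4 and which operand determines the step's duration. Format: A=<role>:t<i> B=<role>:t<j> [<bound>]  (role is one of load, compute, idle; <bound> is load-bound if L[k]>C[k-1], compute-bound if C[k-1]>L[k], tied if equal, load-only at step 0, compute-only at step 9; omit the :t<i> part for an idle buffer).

  0. 8=8c; end=8; A:t0 B:-
  1. max(2,6)=6c; end=14; A:t0 B:t1
  2. max(7,8)=8c; end=22; A:t2 B:t1
  3. max(3,5)=5c; end=27; A:t2 B:t3
  4. max(9,9)=9c; end=36; A:t4 B:t3
  5. max(7,4)=7c; end=43; A:t4 B:t5
  6. max(4,8)=8c; end=51; A:t6 B:t5
  7. max(8,2)=8c; end=59; A:t6 B:t7
  8. max(5,3)=5c; end=64; A:t8 B:t7
  9. 6=6c; end=70; A:t8 B:t7

step 4: A=load:t4 B=compute:t3 [tied]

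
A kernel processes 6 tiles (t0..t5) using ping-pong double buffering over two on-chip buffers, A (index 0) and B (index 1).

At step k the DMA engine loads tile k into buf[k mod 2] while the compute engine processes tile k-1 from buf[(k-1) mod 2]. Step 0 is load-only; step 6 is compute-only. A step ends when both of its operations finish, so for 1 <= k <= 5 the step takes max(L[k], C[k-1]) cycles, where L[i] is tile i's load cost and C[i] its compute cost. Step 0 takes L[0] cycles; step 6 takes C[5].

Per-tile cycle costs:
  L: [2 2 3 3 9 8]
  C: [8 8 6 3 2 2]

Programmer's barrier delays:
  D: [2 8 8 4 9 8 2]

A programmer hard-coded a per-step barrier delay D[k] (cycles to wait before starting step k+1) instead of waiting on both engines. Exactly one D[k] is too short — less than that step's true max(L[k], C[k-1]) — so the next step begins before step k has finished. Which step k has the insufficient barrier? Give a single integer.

hazard at step 3

k=0 barrier L[0]=2→2c, D[0]=2 ok
k=1 barrier max(L[1]=2,C[0]=8)→8c, D[1]=8 ok
k=2 barrier max(L[2]=3,C[1]=8)→8c, D[2]=8 ok
k=3 barrier max(L[3]=3,C[2]=6)→6c, D[3]=4 SHORT
k=4 barrier max(L[4]=9,C[3]=3)→9c, D[4]=9 ok
k=5 barrier max(L[5]=8,C[4]=2)→8c, D[5]=8 ok
k=6 barrier C[5]=2→2c, D[6]=2 ok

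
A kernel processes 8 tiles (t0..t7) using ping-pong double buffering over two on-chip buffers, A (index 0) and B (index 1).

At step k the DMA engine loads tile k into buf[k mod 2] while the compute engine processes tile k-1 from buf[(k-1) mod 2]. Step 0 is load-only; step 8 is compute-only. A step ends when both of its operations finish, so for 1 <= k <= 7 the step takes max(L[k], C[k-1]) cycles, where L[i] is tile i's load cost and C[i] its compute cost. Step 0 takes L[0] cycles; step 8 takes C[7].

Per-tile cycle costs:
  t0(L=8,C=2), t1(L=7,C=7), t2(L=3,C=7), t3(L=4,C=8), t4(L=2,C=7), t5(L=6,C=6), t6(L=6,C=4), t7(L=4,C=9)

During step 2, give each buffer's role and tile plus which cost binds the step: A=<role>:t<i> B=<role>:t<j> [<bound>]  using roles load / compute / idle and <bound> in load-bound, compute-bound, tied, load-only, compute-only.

step 0: L[0]=8 → dur=8, Σ=8 | A=load:t0 B=idle [load-only]
step 1: L[1]=7 C[0]=2 → dur=7, Σ=15 | A=compute:t0 B=load:t1 [load-bound]
step 2: L[2]=3 C[1]=7 → dur=7, Σ=22 | A=load:t2 B=compute:t1 [compute-bound]
step 3: L[3]=4 C[2]=7 → dur=7, Σ=29 | A=compute:t2 B=load:t3 [compute-bound]
step 4: L[4]=2 C[3]=8 → dur=8, Σ=37 | A=load:t4 B=compute:t3 [compute-bound]
step 5: L[5]=6 C[4]=7 → dur=7, Σ=44 | A=compute:t4 B=load:t5 [compute-bound]
step 6: L[6]=6 C[5]=6 → dur=6, Σ=50 | A=load:t6 B=compute:t5 [tied]
step 7: L[7]=4 C[6]=4 → dur=4, Σ=54 | A=compute:t6 B=load:t7 [tied]
step 8: C[7]=9 → dur=9, Σ=63 | A=idle B=compute:t7 [compute-only]

step 2: A=load:t2 B=compute:t1 [compute-bound]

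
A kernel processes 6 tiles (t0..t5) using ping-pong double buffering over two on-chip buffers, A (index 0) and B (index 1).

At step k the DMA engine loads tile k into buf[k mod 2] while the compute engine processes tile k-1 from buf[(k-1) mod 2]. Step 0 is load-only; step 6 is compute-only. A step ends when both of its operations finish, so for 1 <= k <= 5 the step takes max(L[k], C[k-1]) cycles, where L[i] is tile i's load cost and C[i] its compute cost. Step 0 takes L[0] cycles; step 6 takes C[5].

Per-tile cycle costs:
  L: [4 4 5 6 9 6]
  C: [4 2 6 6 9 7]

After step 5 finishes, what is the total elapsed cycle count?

k=0 load=t0/4c comp=- wait=4 total=4
k=1 load=t1/4c comp=t0/4c wait=4 total=8
k=2 load=t2/5c comp=t1/2c wait=5 total=13
k=3 load=t3/6c comp=t2/6c wait=6 total=19
k=4 load=t4/9c comp=t3/6c wait=9 total=28
k=5 load=t5/6c comp=t4/9c wait=9 total=37
k=6 load=- comp=t5/7c wait=7 total=44

end_cycle[5] = 37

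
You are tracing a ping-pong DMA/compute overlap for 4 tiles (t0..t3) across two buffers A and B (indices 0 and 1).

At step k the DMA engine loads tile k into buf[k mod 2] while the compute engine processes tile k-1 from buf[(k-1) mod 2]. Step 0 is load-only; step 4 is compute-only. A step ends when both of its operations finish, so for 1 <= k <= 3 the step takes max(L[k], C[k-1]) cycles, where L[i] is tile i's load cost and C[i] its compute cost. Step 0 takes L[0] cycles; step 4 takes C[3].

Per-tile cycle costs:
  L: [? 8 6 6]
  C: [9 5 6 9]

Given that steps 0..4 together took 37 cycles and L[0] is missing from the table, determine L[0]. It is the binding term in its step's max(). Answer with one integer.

step 0 → dur = L[0]=? = L[0]  (unknown; binding)
step 1 → dur = max(L[1]=8, C[0]=9) = 9
step 2 → dur = max(L[2]=6, C[1]=5) = 6
step 3 → dur = max(L[3]=6, C[2]=6) = 6
step 4 → dur = C[3]=9 = 9
sum of known step durations = 30
dur[0] = total - known = 37 - 30 = 7
L[0] is the binding max in step 0, so L[0] = dur[0] = 7

L[0] = 7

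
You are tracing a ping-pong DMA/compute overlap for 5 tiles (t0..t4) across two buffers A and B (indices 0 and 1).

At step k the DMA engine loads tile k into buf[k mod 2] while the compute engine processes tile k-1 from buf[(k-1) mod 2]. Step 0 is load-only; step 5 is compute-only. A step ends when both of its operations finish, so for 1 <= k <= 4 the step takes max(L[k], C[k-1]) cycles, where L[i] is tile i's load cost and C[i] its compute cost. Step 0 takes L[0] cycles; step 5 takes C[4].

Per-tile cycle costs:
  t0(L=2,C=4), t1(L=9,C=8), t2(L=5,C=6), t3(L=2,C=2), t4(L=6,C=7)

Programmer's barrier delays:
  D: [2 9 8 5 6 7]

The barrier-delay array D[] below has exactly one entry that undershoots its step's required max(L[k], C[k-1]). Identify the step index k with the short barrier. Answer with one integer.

hazard at step 3

k=0 barrier L[0]=2→2c, D[0]=2 ok
k=1 barrier max(L[1]=9,C[0]=4)→9c, D[1]=9 ok
k=2 barrier max(L[2]=5,C[1]=8)→8c, D[2]=8 ok
k=3 barrier max(L[3]=2,C[2]=6)→6c, D[3]=5 SHORT
k=4 barrier max(L[4]=6,C[3]=2)→6c, D[4]=6 ok
k=5 barrier C[4]=7→7c, D[5]=7 ok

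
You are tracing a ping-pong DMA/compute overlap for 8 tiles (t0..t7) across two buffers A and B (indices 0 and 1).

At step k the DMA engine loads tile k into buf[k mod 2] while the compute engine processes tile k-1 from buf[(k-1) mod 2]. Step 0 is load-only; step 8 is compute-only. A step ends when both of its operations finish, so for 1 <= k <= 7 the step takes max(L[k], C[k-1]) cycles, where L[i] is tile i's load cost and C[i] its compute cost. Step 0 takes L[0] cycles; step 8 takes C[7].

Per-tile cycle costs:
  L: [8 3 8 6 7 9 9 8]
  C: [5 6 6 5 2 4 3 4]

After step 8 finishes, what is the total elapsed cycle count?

end_cycle[8] = 64

  0. 8=8c; end=8; A:t0 B:-
  1. max(3,5)=5c; end=13; A:t0 B:t1
  2. max(8,6)=8c; end=21; A:t2 B:t1
  3. max(6,6)=6c; end=27; A:t2 B:t3
  4. max(7,5)=7c; end=34; A:t4 B:t3
  5. max(9,2)=9c; end=43; A:t4 B:t5
  6. max(9,4)=9c; end=52; A:t6 B:t5
  7. max(8,3)=8c; end=60; A:t6 B:t7
  8. 4=4c; end=64; A:t6 B:t7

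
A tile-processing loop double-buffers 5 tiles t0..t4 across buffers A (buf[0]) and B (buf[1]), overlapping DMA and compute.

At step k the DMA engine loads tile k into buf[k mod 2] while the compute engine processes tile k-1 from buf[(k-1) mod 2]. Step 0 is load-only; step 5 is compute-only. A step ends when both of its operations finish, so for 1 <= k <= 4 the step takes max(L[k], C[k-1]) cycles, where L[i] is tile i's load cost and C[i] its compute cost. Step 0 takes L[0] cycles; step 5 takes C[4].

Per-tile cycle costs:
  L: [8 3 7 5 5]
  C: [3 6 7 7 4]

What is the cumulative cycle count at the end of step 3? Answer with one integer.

  0. 8=8c; end=8; A:t0 B:-
  1. max(3,3)=3c; end=11; A:t0 B:t1
  2. max(7,6)=7c; end=18; A:t2 B:t1
  3. max(5,7)=7c; end=25; A:t2 B:t3
  4. max(5,7)=7c; end=32; A:t4 B:t3
  5. 4=4c; end=36; A:t4 B:t3

end_cycle[3] = 25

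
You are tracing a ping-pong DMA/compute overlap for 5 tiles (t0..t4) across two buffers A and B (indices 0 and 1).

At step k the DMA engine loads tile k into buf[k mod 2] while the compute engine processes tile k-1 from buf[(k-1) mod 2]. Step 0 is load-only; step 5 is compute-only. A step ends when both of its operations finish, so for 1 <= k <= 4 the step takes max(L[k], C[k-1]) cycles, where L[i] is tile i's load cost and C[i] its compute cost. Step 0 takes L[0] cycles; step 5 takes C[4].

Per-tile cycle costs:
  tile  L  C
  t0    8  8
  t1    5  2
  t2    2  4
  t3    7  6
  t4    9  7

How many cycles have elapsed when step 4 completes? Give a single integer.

[0] DMA t0→A (8c) ∥ CU idle ⇒ 8c, clock 8
[1] DMA t1→B (5c) ∥ CU A:t0 (8c) ⇒ 8c, clock 16
[2] DMA t2→A (2c) ∥ CU B:t1 (2c) ⇒ 2c, clock 18
[3] DMA t3→B (7c) ∥ CU A:t2 (4c) ⇒ 7c, clock 25
[4] DMA t4→A (9c) ∥ CU B:t3 (6c) ⇒ 9c, clock 34
[5] DMA idle ∥ CU A:t4 (7c) ⇒ 7c, clock 41

end_cycle[4] = 34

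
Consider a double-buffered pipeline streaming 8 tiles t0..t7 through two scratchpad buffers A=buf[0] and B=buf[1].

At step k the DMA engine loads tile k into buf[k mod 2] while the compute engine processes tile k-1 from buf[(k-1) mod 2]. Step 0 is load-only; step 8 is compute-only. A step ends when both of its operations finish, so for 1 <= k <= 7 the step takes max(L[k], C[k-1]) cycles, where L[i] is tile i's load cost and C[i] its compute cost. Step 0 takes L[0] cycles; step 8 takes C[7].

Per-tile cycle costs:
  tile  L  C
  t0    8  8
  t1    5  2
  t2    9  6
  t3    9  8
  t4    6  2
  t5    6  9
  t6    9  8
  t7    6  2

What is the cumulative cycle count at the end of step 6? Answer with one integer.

end_cycle[6] = 57

  0. 8=8c; end=8; A:t0 B:-
  1. max(5,8)=8c; end=16; A:t0 B:t1
  2. max(9,2)=9c; end=25; A:t2 B:t1
  3. max(9,6)=9c; end=34; A:t2 B:t3
  4. max(6,8)=8c; end=42; A:t4 B:t3
  5. max(6,2)=6c; end=48; A:t4 B:t5
  6. max(9,9)=9c; end=57; A:t6 B:t5
  7. max(6,8)=8c; end=65; A:t6 B:t7
  8. 2=2c; end=67; A:t6 B:t7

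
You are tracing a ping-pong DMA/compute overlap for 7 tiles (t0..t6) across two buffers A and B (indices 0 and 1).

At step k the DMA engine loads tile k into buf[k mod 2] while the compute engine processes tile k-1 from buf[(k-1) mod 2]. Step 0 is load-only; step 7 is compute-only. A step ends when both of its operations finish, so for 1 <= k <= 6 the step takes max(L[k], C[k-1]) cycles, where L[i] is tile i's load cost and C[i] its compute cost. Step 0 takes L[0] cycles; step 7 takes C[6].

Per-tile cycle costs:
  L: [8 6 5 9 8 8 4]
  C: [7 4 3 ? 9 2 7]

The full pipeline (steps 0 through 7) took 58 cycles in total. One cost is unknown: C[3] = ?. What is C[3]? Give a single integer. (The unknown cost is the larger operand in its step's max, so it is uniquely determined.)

C[3] = 9

step 0 → dur = L[0]=8 = 8
step 1 → dur = max(L[1]=6, C[0]=7) = 7
step 2 → dur = max(L[2]=5, C[1]=4) = 5
step 3 → dur = max(L[3]=9, C[2]=3) = 9
step 4 → dur = max(L[4]=8, C[3]=?) = C[3]  (unknown; binding)
step 5 → dur = max(L[5]=8, C[4]=9) = 9
step 6 → dur = max(L[6]=4, C[5]=2) = 4
step 7 → dur = C[6]=7 = 7
sum of known step durations = 49
dur[4] = total - known = 58 - 49 = 9
C[3] is the binding max in step 4, so C[3] = dur[4] = 9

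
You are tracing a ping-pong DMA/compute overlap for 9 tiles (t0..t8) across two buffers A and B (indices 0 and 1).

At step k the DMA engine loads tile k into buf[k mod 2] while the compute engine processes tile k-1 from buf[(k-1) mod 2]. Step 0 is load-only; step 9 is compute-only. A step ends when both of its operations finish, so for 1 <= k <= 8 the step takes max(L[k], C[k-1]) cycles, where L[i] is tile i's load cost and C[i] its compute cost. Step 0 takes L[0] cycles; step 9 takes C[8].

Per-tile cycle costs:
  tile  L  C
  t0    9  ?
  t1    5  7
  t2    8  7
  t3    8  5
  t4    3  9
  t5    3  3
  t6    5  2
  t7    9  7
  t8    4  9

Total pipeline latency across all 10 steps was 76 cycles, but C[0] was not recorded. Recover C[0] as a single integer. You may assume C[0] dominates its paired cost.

C[0] = 7

step 0 | dur = L[0]=9 = 9
step 1 | dur = max(L[1]=5, C[0]=?) = C[0]  (unknown; binding)
step 2 | dur = max(L[2]=8, C[1]=7) = 8
step 3 | dur = max(L[3]=8, C[2]=7) = 8
step 4 | dur = max(L[4]=3, C[3]=5) = 5
step 5 | dur = max(L[5]=3, C[4]=9) = 9
step 6 | dur = max(L[6]=5, C[5]=3) = 5
step 7 | dur = max(L[7]=9, C[6]=2) = 9
step 8 | dur = max(L[8]=4, C[7]=7) = 7
step 9 | dur = C[8]=9 = 9
sum of known step durations = 69
dur[1] = total - known = 76 - 69 = 7
C[0] is the binding max in step 1, so C[0] = dur[1] = 7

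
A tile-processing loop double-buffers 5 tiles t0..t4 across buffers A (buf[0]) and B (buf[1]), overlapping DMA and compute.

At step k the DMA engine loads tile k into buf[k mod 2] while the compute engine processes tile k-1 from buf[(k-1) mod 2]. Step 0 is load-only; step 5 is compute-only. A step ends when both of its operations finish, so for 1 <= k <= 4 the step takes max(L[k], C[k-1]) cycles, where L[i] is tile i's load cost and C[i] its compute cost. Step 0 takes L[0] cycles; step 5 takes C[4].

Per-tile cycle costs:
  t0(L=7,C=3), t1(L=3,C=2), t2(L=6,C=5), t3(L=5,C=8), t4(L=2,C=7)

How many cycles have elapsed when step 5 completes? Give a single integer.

[0] DMA t0→A (7c) ∥ CU idle ⇒ 7c, clock 7
[1] DMA t1→B (3c) ∥ CU A:t0 (3c) ⇒ 3c, clock 10
[2] DMA t2→A (6c) ∥ CU B:t1 (2c) ⇒ 6c, clock 16
[3] DMA t3→B (5c) ∥ CU A:t2 (5c) ⇒ 5c, clock 21
[4] DMA t4→A (2c) ∥ CU B:t3 (8c) ⇒ 8c, clock 29
[5] DMA idle ∥ CU A:t4 (7c) ⇒ 7c, clock 36

end_cycle[5] = 36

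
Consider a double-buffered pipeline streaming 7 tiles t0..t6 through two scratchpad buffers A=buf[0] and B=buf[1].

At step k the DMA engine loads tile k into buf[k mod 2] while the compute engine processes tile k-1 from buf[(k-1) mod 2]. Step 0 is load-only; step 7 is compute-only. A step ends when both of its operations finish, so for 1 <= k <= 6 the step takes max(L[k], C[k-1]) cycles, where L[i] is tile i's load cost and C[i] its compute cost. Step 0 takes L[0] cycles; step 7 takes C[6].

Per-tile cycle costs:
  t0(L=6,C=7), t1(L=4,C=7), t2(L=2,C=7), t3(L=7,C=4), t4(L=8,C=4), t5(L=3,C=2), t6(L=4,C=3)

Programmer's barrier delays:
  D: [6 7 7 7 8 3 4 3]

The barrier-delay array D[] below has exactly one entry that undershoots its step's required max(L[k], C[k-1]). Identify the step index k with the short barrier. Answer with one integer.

hazard at step 5

[0] required=L[0]=6=6 vs D=6 ok
[1] required=max(L[1]=4,C[0]=7)=7 vs D=7 ok
[2] required=max(L[2]=2,C[1]=7)=7 vs D=7 ok
[3] required=max(L[3]=7,C[2]=7)=7 vs D=7 ok
[4] required=max(L[4]=8,C[3]=4)=8 vs D=8 ok
[5] required=max(L[5]=3,C[4]=4)=4 vs D=3 SHORT
[6] required=max(L[6]=4,C[5]=2)=4 vs D=4 ok
[7] required=C[6]=3=3 vs D=3 ok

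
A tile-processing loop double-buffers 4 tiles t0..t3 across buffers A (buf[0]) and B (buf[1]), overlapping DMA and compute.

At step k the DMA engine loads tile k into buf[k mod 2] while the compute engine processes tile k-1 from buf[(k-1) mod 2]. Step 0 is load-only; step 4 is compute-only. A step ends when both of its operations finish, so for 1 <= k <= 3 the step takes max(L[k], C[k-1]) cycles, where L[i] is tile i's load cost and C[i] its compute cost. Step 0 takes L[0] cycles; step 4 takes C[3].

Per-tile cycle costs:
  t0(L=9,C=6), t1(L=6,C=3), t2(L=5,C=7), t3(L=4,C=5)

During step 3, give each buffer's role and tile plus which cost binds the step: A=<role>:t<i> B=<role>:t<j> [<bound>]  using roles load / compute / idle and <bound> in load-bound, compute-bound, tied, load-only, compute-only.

  0. 9=9c; end=9; A:t0 B:-
  1. max(6,6)=6c; end=15; A:t0 B:t1
  2. max(5,3)=5c; end=20; A:t2 B:t1
  3. max(4,7)=7c; end=27; A:t2 B:t3
  4. 5=5c; end=32; A:t2 B:t3

step 3: A=compute:t2 B=load:t3 [compute-bound]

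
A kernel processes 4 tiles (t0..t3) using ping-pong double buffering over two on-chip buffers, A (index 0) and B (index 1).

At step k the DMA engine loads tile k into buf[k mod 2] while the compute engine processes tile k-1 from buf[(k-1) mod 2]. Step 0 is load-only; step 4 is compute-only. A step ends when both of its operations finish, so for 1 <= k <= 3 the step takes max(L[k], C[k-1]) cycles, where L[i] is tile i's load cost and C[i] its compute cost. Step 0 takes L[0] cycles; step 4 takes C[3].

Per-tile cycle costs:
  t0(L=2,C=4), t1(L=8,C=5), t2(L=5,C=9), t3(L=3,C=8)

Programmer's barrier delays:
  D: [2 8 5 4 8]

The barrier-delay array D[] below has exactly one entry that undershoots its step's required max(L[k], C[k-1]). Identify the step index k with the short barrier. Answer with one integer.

k=0 barrier L[0]=2→2c, D[0]=2 ok
k=1 barrier max(L[1]=8,C[0]=4)→8c, D[1]=8 ok
k=2 barrier max(L[2]=5,C[1]=5)→5c, D[2]=5 ok
k=3 barrier max(L[3]=3,C[2]=9)→9c, D[3]=4 SHORT
k=4 barrier C[3]=8→8c, D[4]=8 ok

hazard at step 3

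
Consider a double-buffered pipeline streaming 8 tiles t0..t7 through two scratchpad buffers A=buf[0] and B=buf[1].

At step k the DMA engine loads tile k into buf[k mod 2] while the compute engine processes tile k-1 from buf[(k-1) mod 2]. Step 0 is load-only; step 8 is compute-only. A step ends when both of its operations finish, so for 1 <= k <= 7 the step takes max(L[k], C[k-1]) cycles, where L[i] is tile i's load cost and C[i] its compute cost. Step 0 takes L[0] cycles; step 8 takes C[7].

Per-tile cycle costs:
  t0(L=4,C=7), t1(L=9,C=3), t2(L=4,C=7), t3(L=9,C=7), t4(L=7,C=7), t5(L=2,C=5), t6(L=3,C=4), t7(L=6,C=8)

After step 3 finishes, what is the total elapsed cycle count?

end_cycle[3] = 26

step 0: L[0]=4 → dur=4, Σ=4 | A=load:t0 B=idle [load-only]
step 1: L[1]=9 C[0]=7 → dur=9, Σ=13 | A=compute:t0 B=load:t1 [load-bound]
step 2: L[2]=4 C[1]=3 → dur=4, Σ=17 | A=load:t2 B=compute:t1 [load-bound]
step 3: L[3]=9 C[2]=7 → dur=9, Σ=26 | A=compute:t2 B=load:t3 [load-bound]
step 4: L[4]=7 C[3]=7 → dur=7, Σ=33 | A=load:t4 B=compute:t3 [tied]
step 5: L[5]=2 C[4]=7 → dur=7, Σ=40 | A=compute:t4 B=load:t5 [compute-bound]
step 6: L[6]=3 C[5]=5 → dur=5, Σ=45 | A=load:t6 B=compute:t5 [compute-bound]
step 7: L[7]=6 C[6]=4 → dur=6, Σ=51 | A=compute:t6 B=load:t7 [load-bound]
step 8: C[7]=8 → dur=8, Σ=59 | A=idle B=compute:t7 [compute-only]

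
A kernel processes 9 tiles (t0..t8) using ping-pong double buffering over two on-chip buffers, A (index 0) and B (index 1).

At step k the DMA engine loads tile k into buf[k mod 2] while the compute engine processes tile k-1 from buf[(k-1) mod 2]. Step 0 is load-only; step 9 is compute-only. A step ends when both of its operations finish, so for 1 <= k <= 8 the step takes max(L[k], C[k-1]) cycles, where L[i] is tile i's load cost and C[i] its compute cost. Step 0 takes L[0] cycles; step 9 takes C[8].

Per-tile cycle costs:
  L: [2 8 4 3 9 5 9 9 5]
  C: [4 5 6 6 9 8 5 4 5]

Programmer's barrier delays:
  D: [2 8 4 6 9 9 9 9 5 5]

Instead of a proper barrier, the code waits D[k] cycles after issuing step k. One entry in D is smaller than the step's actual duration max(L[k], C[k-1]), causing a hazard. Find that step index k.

k=0 barrier L[0]=2→2c, D[0]=2 ok
k=1 barrier max(L[1]=8,C[0]=4)→8c, D[1]=8 ok
k=2 barrier max(L[2]=4,C[1]=5)→5c, D[2]=4 SHORT
k=3 barrier max(L[3]=3,C[2]=6)→6c, D[3]=6 ok
k=4 barrier max(L[4]=9,C[3]=6)→9c, D[4]=9 ok
k=5 barrier max(L[5]=5,C[4]=9)→9c, D[5]=9 ok
k=6 barrier max(L[6]=9,C[5]=8)→9c, D[6]=9 ok
k=7 barrier max(L[7]=9,C[6]=5)→9c, D[7]=9 ok
k=8 barrier max(L[8]=5,C[7]=4)→5c, D[8]=5 ok
k=9 barrier C[8]=5→5c, D[9]=5 ok

hazard at step 2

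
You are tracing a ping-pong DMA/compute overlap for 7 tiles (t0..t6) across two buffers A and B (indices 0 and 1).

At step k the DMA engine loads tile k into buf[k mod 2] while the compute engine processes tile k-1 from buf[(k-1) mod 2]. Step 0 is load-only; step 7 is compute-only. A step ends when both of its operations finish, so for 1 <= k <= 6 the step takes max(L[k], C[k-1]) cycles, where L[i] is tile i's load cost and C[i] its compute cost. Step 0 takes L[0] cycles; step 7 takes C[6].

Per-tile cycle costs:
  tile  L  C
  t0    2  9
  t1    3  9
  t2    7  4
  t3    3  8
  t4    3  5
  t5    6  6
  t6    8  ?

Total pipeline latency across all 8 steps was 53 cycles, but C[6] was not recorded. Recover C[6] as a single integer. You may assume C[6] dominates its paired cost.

C[6] = 7

step 0 | dur = L[0]=2 = 2
step 1 | dur = max(L[1]=3, C[0]=9) = 9
step 2 | dur = max(L[2]=7, C[1]=9) = 9
step 3 | dur = max(L[3]=3, C[2]=4) = 4
step 4 | dur = max(L[4]=3, C[3]=8) = 8
step 5 | dur = max(L[5]=6, C[4]=5) = 6
step 6 | dur = max(L[6]=8, C[5]=6) = 8
step 7 | dur = C[6]=? = C[6]  (unknown; binding)
sum of known step durations = 46
dur[7] = total - known = 53 - 46 = 7
C[6] is the binding max in step 7, so C[6] = dur[7] = 7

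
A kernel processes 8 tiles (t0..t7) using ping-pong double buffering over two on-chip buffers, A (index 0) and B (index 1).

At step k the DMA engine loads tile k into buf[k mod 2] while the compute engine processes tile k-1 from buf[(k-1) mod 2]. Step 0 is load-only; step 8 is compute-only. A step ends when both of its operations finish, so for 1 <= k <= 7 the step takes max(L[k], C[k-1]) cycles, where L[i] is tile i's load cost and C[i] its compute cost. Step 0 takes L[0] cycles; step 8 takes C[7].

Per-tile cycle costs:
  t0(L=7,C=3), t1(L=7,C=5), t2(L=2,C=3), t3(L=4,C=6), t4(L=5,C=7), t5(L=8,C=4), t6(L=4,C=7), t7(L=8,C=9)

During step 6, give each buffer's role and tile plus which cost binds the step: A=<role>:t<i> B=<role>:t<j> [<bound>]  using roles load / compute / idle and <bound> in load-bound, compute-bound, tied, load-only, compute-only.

step 6: A=load:t6 B=compute:t5 [tied]

[0] DMA t0→A (7c) ∥ CU idle ⇒ 7c, clock 7
[1] DMA t1→B (7c) ∥ CU A:t0 (3c) ⇒ 7c, clock 14
[2] DMA t2→A (2c) ∥ CU B:t1 (5c) ⇒ 5c, clock 19
[3] DMA t3→B (4c) ∥ CU A:t2 (3c) ⇒ 4c, clock 23
[4] DMA t4→A (5c) ∥ CU B:t3 (6c) ⇒ 6c, clock 29
[5] DMA t5→B (8c) ∥ CU A:t4 (7c) ⇒ 8c, clock 37
[6] DMA t6→A (4c) ∥ CU B:t5 (4c) ⇒ 4c, clock 41
[7] DMA t7→B (8c) ∥ CU A:t6 (7c) ⇒ 8c, clock 49
[8] DMA idle ∥ CU B:t7 (9c) ⇒ 9c, clock 58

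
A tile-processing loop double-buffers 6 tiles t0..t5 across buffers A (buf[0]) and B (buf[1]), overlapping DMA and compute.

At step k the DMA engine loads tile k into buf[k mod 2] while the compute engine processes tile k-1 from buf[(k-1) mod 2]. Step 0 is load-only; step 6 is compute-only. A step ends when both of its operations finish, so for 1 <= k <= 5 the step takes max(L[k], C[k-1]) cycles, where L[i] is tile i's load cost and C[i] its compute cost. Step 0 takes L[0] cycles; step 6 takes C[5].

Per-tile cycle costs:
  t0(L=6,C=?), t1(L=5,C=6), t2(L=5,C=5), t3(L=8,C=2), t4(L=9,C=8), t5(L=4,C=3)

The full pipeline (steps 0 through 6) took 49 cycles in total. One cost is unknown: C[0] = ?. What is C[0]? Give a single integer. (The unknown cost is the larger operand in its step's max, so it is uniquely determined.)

C[0] = 9

step 0 = dur = L[0]=6 = 6
step 1 = dur = max(L[1]=5, C[0]=?) = C[0]  (unknown; binding)
step 2 = dur = max(L[2]=5, C[1]=6) = 6
step 3 = dur = max(L[3]=8, C[2]=5) = 8
step 4 = dur = max(L[4]=9, C[3]=2) = 9
step 5 = dur = max(L[5]=4, C[4]=8) = 8
step 6 = dur = C[5]=3 = 3
sum of known step durations = 40
dur[1] = total - known = 49 - 40 = 9
C[0] is the binding max in step 1, so C[0] = dur[1] = 9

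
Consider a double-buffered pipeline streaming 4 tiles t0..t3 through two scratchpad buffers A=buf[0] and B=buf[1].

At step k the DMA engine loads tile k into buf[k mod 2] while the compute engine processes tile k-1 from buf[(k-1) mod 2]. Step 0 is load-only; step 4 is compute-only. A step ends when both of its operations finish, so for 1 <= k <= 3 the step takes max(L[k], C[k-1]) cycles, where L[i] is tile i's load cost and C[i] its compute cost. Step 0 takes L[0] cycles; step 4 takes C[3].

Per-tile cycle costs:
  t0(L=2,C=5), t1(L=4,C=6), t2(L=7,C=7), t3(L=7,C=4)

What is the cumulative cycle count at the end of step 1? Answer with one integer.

end_cycle[1] = 7

step 0: L[0]=2 → dur=2, Σ=2 | A=load:t0 B=idle [load-only]
step 1: L[1]=4 C[0]=5 → dur=5, Σ=7 | A=compute:t0 B=load:t1 [compute-bound]
step 2: L[2]=7 C[1]=6 → dur=7, Σ=14 | A=load:t2 B=compute:t1 [load-bound]
step 3: L[3]=7 C[2]=7 → dur=7, Σ=21 | A=compute:t2 B=load:t3 [tied]
step 4: C[3]=4 → dur=4, Σ=25 | A=idle B=compute:t3 [compute-only]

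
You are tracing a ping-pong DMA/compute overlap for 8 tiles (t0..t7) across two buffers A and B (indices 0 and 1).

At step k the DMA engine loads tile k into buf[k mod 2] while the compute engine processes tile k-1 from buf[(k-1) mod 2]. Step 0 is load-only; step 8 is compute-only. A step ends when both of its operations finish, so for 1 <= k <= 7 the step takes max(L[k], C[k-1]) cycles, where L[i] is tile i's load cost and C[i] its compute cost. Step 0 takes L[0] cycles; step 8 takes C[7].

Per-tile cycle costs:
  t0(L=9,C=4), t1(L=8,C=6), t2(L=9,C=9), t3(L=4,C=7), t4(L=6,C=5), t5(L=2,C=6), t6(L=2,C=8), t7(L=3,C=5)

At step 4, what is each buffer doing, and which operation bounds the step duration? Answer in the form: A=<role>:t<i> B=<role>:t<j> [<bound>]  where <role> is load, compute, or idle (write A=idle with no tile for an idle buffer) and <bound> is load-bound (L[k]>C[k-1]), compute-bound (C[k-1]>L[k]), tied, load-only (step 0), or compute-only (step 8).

step 4: A=load:t4 B=compute:t3 [compute-bound]

  0. 9=9c; end=9; A:t0 B:-
  1. max(8,4)=8c; end=17; A:t0 B:t1
  2. max(9,6)=9c; end=26; A:t2 B:t1
  3. max(4,9)=9c; end=35; A:t2 B:t3
  4. max(6,7)=7c; end=42; A:t4 B:t3
  5. max(2,5)=5c; end=47; A:t4 B:t5
  6. max(2,6)=6c; end=53; A:t6 B:t5
  7. max(3,8)=8c; end=61; A:t6 B:t7
  8. 5=5c; end=66; A:t6 B:t7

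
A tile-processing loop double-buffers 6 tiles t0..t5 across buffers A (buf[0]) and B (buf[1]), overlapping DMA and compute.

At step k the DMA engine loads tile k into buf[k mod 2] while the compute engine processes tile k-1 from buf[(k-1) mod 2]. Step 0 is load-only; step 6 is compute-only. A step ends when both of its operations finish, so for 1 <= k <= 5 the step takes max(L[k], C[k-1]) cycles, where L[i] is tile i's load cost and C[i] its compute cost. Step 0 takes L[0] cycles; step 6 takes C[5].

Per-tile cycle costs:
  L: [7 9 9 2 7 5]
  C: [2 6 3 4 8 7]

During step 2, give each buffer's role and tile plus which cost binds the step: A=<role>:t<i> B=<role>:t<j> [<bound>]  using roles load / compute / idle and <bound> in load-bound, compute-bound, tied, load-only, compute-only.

  0. 7=7c; end=7; A:t0 B:-
  1. max(9,2)=9c; end=16; A:t0 B:t1
  2. max(9,6)=9c; end=25; A:t2 B:t1
  3. max(2,3)=3c; end=28; A:t2 B:t3
  4. max(7,4)=7c; end=35; A:t4 B:t3
  5. max(5,8)=8c; end=43; A:t4 B:t5
  6. 7=7c; end=50; A:t4 B:t5

step 2: A=load:t2 B=compute:t1 [load-bound]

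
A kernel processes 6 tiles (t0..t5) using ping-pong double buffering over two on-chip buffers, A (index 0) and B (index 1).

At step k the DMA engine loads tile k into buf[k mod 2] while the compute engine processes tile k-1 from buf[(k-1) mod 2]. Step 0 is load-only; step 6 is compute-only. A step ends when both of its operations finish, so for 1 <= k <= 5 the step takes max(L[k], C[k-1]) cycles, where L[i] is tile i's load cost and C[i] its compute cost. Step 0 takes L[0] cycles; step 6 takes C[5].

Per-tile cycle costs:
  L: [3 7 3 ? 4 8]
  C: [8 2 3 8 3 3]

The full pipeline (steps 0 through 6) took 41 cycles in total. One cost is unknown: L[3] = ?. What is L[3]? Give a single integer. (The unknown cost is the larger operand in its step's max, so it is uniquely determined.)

step 0 | dur = L[0]=3 = 3
step 1 | dur = max(L[1]=7, C[0]=8) = 8
step 2 | dur = max(L[2]=3, C[1]=2) = 3
step 3 | dur = max(L[3]=?, C[2]=3) = L[3]  (unknown; binding)
step 4 | dur = max(L[4]=4, C[3]=8) = 8
step 5 | dur = max(L[5]=8, C[4]=3) = 8
step 6 | dur = C[5]=3 = 3
sum of known step durations = 33
dur[3] = total - known = 41 - 33 = 8
L[3] is the binding max in step 3, so L[3] = dur[3] = 8

L[3] = 8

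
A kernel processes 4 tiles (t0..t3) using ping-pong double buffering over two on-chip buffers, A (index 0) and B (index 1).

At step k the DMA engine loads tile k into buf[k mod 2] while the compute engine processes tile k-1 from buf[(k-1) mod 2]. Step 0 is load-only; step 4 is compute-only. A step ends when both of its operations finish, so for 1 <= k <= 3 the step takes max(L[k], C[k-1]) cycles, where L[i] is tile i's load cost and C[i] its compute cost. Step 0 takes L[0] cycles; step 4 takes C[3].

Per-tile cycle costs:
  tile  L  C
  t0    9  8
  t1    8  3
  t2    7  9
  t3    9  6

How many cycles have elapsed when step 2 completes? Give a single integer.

step 0: L[0]=9 → dur=9, Σ=9 | A=load:t0 B=idle [load-only]
step 1: L[1]=8 C[0]=8 → dur=8, Σ=17 | A=compute:t0 B=load:t1 [tied]
step 2: L[2]=7 C[1]=3 → dur=7, Σ=24 | A=load:t2 B=compute:t1 [load-bound]
step 3: L[3]=9 C[2]=9 → dur=9, Σ=33 | A=compute:t2 B=load:t3 [tied]
step 4: C[3]=6 → dur=6, Σ=39 | A=idle B=compute:t3 [compute-only]

end_cycle[2] = 24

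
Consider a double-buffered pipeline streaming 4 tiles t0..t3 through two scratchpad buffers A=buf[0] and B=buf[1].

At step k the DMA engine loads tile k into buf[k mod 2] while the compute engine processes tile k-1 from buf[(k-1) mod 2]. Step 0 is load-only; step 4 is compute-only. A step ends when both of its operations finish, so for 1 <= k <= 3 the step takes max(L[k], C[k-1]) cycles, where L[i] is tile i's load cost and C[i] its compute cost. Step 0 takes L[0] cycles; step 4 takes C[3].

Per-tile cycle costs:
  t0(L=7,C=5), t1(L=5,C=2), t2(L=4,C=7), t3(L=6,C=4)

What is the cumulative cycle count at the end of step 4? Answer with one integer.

  0. 7=7c; end=7; A:t0 B:-
  1. max(5,5)=5c; end=12; A:t0 B:t1
  2. max(4,2)=4c; end=16; A:t2 B:t1
  3. max(6,7)=7c; end=23; A:t2 B:t3
  4. 4=4c; end=27; A:t2 B:t3

end_cycle[4] = 27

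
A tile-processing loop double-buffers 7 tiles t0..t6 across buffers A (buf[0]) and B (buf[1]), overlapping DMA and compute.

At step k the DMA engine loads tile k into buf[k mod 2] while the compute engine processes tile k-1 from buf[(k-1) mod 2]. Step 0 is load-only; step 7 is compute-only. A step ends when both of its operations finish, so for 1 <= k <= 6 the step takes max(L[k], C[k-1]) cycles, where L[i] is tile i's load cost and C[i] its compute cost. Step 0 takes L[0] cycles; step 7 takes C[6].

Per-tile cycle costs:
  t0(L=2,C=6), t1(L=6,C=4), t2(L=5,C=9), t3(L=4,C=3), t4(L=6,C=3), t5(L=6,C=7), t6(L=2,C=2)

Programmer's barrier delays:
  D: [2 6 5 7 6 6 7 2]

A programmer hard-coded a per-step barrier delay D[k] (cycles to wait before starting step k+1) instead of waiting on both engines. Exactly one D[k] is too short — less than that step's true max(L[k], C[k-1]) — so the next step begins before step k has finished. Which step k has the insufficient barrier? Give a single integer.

hazard at step 3

k=0 barrier L[0]=2→2c, D[0]=2 ok
k=1 barrier max(L[1]=6,C[0]=6)→6c, D[1]=6 ok
k=2 barrier max(L[2]=5,C[1]=4)→5c, D[2]=5 ok
k=3 barrier max(L[3]=4,C[2]=9)→9c, D[3]=7 SHORT
k=4 barrier max(L[4]=6,C[3]=3)→6c, D[4]=6 ok
k=5 barrier max(L[5]=6,C[4]=3)→6c, D[5]=6 ok
k=6 barrier max(L[6]=2,C[5]=7)→7c, D[6]=7 ok
k=7 barrier C[6]=2→2c, D[7]=2 ok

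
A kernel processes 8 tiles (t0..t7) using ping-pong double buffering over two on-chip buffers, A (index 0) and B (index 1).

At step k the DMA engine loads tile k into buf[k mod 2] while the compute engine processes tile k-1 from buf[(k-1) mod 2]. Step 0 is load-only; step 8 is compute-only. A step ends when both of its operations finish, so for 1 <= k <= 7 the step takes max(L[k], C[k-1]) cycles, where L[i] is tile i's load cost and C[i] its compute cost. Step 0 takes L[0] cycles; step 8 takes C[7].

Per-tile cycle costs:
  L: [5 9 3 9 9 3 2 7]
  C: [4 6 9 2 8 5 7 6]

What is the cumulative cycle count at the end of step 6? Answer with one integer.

end_cycle[6] = 51

  0. 5=5c; end=5; A:t0 B:-
  1. max(9,4)=9c; end=14; A:t0 B:t1
  2. max(3,6)=6c; end=20; A:t2 B:t1
  3. max(9,9)=9c; end=29; A:t2 B:t3
  4. max(9,2)=9c; end=38; A:t4 B:t3
  5. max(3,8)=8c; end=46; A:t4 B:t5
  6. max(2,5)=5c; end=51; A:t6 B:t5
  7. max(7,7)=7c; end=58; A:t6 B:t7
  8. 6=6c; end=64; A:t6 B:t7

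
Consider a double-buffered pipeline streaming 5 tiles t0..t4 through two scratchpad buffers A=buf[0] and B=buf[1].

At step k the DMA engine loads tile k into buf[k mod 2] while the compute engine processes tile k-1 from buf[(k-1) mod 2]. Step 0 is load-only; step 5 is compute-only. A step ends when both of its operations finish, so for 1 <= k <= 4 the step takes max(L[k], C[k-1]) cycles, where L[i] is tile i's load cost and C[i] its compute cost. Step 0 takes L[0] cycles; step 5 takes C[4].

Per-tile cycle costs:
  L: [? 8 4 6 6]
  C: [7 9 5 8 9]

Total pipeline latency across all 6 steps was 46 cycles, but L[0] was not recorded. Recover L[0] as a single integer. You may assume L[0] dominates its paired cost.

L[0] = 6

step 0 → dur = L[0]=? = L[0]  (unknown; binding)
step 1 → dur = max(L[1]=8, C[0]=7) = 8
step 2 → dur = max(L[2]=4, C[1]=9) = 9
step 3 → dur = max(L[3]=6, C[2]=5) = 6
step 4 → dur = max(L[4]=6, C[3]=8) = 8
step 5 → dur = C[4]=9 = 9
sum of known step durations = 40
dur[0] = total - known = 46 - 40 = 6
L[0] is the binding max in step 0, so L[0] = dur[0] = 6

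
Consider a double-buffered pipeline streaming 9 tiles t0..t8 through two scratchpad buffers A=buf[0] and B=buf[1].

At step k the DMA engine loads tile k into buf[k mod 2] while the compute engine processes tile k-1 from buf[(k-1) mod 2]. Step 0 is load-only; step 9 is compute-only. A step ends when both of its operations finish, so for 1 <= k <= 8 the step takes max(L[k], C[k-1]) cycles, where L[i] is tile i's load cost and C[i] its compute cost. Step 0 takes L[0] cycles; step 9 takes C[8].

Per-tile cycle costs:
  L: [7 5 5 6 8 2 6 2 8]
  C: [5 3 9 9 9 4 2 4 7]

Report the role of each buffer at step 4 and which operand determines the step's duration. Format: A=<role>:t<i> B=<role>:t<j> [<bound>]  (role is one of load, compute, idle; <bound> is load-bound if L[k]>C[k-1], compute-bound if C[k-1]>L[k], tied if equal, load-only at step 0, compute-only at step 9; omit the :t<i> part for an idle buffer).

k=0 load=t0/7c comp=- wait=7 total=7
k=1 load=t1/5c comp=t0/5c wait=5 total=12
k=2 load=t2/5c comp=t1/3c wait=5 total=17
k=3 load=t3/6c comp=t2/9c wait=9 total=26
k=4 load=t4/8c comp=t3/9c wait=9 total=35
k=5 load=t5/2c comp=t4/9c wait=9 total=44
k=6 load=t6/6c comp=t5/4c wait=6 total=50
k=7 load=t7/2c comp=t6/2c wait=2 total=52
k=8 load=t8/8c comp=t7/4c wait=8 total=60
k=9 load=- comp=t8/7c wait=7 total=67

step 4: A=load:t4 B=compute:t3 [compute-bound]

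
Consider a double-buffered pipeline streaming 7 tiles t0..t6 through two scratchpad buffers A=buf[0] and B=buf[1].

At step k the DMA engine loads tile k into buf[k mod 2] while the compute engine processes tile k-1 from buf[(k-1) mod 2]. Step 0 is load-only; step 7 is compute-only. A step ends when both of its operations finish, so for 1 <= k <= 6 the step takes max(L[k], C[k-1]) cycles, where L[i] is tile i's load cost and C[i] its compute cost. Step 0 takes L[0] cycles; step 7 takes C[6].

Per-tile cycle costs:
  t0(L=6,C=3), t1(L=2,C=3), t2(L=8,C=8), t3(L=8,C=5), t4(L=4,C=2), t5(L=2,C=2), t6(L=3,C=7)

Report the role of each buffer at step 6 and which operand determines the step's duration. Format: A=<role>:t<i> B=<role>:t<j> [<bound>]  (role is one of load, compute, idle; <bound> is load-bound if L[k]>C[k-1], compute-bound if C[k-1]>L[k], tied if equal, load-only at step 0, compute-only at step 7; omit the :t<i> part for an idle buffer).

step 0: L[0]=6 → dur=6, Σ=6 | A=load:t0 B=idle [load-only]
step 1: L[1]=2 C[0]=3 → dur=3, Σ=9 | A=compute:t0 B=load:t1 [compute-bound]
step 2: L[2]=8 C[1]=3 → dur=8, Σ=17 | A=load:t2 B=compute:t1 [load-bound]
step 3: L[3]=8 C[2]=8 → dur=8, Σ=25 | A=compute:t2 B=load:t3 [tied]
step 4: L[4]=4 C[3]=5 → dur=5, Σ=30 | A=load:t4 B=compute:t3 [compute-bound]
step 5: L[5]=2 C[4]=2 → dur=2, Σ=32 | A=compute:t4 B=load:t5 [tied]
step 6: L[6]=3 C[5]=2 → dur=3, Σ=35 | A=load:t6 B=compute:t5 [load-bound]
step 7: C[6]=7 → dur=7, Σ=42 | A=compute:t6 B=idle [compute-only]

step 6: A=load:t6 B=compute:t5 [load-bound]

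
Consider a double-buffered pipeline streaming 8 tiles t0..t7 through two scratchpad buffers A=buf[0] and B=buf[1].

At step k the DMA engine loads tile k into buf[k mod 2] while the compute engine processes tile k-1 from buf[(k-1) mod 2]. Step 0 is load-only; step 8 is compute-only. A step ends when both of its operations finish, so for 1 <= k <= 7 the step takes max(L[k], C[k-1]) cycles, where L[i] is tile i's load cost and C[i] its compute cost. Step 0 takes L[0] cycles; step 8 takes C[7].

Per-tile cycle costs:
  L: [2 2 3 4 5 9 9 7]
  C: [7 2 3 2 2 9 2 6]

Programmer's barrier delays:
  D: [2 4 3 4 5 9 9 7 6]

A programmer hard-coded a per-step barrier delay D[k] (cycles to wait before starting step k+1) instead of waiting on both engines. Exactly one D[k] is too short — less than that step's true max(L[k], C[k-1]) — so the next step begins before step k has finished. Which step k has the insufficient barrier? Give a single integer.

hazard at step 1

step 0: need L[0]=2 = 2; D[0]=2 ok
step 1: need max(L[1]=2,C[0]=7) = 7; D[1]=4 SHORT
step 2: need max(L[2]=3,C[1]=2) = 3; D[2]=3 ok
step 3: need max(L[3]=4,C[2]=3) = 4; D[3]=4 ok
step 4: need max(L[4]=5,C[3]=2) = 5; D[4]=5 ok
step 5: need max(L[5]=9,C[4]=2) = 9; D[5]=9 ok
step 6: need max(L[6]=9,C[5]=9) = 9; D[6]=9 ok
step 7: need max(L[7]=7,C[6]=2) = 7; D[7]=7 ok
step 8: need C[7]=6 = 6; D[8]=6 ok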